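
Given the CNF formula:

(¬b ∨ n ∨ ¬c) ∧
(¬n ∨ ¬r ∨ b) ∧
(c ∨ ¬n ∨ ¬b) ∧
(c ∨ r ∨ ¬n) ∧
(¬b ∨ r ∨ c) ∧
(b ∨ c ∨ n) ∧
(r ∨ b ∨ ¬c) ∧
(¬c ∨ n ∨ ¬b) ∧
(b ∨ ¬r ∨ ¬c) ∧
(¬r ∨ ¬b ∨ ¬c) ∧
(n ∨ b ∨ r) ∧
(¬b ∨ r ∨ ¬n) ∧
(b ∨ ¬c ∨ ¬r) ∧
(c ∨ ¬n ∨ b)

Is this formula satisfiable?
Yes

Yes, the formula is satisfiable.

One satisfying assignment is: n=False, c=False, b=True, r=True

Verification: With this assignment, all 14 clauses evaluate to true.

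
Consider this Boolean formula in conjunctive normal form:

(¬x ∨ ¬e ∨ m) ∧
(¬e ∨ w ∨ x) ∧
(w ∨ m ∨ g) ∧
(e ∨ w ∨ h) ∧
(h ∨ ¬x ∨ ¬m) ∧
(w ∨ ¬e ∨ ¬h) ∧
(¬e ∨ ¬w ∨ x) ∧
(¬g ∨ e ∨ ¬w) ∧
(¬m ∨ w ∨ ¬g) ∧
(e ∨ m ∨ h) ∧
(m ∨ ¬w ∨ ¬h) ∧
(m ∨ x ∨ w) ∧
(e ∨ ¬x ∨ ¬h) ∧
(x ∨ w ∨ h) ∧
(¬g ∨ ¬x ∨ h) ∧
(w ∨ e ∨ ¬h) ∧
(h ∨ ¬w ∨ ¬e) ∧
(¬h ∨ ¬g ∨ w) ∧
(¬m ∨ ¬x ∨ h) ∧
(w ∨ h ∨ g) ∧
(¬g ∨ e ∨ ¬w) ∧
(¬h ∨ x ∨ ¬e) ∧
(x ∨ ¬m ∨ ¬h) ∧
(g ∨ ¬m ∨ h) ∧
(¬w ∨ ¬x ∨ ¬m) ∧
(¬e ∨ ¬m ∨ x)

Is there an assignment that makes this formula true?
No

No, the formula is not satisfiable.

No assignment of truth values to the variables can make all 26 clauses true simultaneously.

The formula is UNSAT (unsatisfiable).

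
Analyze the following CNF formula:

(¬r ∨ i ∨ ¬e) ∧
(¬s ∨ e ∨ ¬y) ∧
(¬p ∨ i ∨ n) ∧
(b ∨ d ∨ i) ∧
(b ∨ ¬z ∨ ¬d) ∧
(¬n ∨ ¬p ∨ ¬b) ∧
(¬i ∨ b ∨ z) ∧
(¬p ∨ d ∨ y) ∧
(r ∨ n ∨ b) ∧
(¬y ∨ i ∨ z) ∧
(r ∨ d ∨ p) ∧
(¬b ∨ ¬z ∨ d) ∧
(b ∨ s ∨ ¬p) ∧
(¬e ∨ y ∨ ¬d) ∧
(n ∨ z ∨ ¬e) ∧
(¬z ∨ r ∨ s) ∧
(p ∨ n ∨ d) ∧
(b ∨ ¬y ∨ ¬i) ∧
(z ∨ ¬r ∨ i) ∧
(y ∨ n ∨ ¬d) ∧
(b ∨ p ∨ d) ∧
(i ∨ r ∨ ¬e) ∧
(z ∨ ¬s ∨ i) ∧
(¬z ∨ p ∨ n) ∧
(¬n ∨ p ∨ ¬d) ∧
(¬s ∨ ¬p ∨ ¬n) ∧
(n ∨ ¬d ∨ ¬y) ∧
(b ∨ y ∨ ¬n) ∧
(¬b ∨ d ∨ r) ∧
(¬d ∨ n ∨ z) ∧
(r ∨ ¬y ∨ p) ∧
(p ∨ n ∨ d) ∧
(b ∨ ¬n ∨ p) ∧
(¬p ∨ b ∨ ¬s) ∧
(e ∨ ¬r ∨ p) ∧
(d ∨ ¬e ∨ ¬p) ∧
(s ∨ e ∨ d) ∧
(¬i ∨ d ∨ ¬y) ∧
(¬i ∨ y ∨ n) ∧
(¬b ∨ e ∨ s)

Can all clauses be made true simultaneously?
Yes

Yes, the formula is satisfiable.

One satisfying assignment is: r=True, n=True, d=False, p=False, y=False, e=True, b=True, s=True, z=False, i=True

Verification: With this assignment, all 40 clauses evaluate to true.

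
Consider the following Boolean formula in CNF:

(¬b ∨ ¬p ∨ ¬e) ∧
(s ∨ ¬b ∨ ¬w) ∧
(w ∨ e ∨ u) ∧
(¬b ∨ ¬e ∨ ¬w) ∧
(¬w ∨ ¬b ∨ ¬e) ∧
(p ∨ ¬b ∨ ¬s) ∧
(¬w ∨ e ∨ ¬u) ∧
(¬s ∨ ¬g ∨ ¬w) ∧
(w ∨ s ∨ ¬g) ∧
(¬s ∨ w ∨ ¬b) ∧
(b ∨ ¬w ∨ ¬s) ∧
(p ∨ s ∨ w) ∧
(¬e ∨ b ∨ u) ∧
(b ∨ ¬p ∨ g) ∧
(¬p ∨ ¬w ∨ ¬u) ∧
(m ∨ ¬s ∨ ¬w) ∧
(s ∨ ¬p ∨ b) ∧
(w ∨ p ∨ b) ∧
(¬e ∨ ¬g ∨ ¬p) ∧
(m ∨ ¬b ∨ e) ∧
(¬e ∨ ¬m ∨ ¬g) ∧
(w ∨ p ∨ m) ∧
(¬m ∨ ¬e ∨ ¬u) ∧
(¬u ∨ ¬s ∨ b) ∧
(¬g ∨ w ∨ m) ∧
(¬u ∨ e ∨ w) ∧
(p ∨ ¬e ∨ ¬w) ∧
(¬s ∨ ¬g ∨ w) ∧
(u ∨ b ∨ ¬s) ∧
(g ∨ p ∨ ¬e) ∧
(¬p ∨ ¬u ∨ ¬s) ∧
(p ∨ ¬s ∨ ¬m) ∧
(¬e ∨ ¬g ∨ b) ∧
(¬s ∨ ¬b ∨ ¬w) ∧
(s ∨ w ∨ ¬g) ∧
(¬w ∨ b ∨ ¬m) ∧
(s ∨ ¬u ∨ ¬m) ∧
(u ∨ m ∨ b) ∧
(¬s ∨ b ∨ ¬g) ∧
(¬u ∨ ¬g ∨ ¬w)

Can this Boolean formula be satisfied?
No

No, the formula is not satisfiable.

No assignment of truth values to the variables can make all 40 clauses true simultaneously.

The formula is UNSAT (unsatisfiable).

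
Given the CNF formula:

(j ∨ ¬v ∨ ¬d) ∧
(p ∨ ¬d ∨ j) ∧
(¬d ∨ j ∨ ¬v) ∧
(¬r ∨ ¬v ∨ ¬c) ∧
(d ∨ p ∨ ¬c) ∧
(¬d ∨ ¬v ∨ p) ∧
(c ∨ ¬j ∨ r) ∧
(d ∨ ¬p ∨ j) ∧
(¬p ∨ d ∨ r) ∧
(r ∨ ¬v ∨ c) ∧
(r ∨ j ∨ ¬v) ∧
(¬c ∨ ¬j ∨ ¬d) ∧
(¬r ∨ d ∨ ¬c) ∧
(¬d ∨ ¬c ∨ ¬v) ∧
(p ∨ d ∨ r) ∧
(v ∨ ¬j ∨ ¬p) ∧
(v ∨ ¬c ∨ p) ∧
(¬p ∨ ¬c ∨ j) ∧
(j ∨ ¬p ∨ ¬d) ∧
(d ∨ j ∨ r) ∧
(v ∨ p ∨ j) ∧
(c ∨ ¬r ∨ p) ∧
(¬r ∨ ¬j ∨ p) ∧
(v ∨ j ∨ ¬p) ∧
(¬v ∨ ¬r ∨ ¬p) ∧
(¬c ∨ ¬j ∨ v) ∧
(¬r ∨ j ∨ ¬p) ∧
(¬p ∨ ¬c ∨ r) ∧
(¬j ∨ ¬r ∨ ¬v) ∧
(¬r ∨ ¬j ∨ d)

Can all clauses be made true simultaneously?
No

No, the formula is not satisfiable.

No assignment of truth values to the variables can make all 30 clauses true simultaneously.

The formula is UNSAT (unsatisfiable).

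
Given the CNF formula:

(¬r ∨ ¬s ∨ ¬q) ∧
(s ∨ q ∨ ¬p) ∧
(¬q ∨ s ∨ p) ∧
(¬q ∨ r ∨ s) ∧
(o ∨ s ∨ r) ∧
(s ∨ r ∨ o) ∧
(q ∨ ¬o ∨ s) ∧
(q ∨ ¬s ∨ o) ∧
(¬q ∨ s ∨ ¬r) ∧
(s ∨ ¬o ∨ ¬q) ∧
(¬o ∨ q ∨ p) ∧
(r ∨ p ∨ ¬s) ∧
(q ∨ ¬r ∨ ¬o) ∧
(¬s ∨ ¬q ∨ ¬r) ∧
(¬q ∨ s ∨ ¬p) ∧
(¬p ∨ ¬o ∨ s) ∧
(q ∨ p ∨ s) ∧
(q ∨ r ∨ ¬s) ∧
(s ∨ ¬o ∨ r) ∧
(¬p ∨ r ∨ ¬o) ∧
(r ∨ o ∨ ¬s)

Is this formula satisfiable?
No

No, the formula is not satisfiable.

No assignment of truth values to the variables can make all 21 clauses true simultaneously.

The formula is UNSAT (unsatisfiable).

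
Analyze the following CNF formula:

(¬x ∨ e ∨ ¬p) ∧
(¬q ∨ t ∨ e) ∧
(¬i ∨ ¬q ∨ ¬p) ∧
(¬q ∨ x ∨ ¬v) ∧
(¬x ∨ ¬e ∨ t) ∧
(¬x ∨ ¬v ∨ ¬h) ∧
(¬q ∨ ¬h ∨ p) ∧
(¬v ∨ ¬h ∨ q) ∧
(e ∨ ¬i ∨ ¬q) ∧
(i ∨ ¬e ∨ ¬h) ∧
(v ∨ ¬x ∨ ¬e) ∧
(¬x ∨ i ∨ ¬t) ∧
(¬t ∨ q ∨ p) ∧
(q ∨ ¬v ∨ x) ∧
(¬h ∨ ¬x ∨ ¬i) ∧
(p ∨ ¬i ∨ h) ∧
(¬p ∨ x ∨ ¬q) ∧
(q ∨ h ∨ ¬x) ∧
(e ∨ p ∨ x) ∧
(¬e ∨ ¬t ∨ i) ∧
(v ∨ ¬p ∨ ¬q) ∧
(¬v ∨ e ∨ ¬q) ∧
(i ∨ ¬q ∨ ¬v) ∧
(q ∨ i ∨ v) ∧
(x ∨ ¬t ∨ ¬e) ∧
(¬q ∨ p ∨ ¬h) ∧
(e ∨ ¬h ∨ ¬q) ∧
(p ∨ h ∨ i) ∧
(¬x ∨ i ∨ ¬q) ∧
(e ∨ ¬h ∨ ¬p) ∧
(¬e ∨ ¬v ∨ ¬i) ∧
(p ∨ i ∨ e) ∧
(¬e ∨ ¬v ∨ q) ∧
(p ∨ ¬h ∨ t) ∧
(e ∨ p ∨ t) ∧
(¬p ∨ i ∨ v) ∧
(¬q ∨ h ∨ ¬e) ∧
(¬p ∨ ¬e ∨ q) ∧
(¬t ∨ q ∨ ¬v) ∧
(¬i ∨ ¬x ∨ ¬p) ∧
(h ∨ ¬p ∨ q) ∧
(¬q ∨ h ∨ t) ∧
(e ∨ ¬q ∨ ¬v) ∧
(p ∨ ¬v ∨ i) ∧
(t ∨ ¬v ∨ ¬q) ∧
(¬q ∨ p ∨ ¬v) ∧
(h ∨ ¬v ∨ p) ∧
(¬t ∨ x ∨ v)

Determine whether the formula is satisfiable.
No

No, the formula is not satisfiable.

No assignment of truth values to the variables can make all 48 clauses true simultaneously.

The formula is UNSAT (unsatisfiable).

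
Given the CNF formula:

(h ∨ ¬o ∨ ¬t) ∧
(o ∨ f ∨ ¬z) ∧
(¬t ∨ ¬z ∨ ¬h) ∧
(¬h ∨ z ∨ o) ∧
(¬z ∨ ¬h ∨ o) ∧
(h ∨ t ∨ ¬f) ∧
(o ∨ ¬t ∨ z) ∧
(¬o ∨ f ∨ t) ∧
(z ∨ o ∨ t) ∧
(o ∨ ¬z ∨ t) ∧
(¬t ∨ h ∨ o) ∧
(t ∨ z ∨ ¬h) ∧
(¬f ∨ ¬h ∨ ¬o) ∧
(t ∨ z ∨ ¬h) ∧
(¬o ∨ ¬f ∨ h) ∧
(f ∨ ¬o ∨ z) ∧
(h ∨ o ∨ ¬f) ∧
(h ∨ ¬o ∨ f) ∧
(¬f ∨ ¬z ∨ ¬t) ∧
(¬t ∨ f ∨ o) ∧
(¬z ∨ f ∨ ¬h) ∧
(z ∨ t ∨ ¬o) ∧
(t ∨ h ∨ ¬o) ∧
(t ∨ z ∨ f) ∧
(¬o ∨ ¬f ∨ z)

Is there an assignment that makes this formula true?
No

No, the formula is not satisfiable.

No assignment of truth values to the variables can make all 25 clauses true simultaneously.

The formula is UNSAT (unsatisfiable).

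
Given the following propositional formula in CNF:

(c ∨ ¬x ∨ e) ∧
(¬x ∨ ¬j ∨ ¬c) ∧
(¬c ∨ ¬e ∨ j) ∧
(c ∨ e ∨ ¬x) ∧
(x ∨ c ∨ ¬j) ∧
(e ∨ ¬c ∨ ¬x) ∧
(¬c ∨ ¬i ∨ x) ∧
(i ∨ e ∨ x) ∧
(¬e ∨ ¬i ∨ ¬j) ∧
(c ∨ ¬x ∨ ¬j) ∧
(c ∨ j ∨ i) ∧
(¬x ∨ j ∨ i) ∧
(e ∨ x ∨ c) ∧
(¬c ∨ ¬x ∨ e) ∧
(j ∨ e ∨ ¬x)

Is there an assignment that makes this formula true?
Yes

Yes, the formula is satisfiable.

One satisfying assignment is: i=False, e=True, j=True, c=True, x=False

Verification: With this assignment, all 15 clauses evaluate to true.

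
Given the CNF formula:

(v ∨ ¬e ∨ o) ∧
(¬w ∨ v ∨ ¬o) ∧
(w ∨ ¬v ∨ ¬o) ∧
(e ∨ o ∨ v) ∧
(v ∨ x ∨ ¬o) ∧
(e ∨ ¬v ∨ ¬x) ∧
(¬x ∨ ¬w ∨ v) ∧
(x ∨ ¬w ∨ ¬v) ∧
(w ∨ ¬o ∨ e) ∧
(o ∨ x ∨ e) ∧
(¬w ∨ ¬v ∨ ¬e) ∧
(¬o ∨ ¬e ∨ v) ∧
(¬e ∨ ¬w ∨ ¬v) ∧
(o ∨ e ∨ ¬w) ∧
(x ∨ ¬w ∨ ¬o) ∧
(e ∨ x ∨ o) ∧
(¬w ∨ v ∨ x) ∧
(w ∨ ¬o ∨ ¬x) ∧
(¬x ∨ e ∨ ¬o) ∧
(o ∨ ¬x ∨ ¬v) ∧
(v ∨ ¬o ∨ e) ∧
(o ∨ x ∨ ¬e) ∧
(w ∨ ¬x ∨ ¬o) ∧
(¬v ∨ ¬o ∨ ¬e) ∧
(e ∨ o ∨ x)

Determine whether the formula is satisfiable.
No

No, the formula is not satisfiable.

No assignment of truth values to the variables can make all 25 clauses true simultaneously.

The formula is UNSAT (unsatisfiable).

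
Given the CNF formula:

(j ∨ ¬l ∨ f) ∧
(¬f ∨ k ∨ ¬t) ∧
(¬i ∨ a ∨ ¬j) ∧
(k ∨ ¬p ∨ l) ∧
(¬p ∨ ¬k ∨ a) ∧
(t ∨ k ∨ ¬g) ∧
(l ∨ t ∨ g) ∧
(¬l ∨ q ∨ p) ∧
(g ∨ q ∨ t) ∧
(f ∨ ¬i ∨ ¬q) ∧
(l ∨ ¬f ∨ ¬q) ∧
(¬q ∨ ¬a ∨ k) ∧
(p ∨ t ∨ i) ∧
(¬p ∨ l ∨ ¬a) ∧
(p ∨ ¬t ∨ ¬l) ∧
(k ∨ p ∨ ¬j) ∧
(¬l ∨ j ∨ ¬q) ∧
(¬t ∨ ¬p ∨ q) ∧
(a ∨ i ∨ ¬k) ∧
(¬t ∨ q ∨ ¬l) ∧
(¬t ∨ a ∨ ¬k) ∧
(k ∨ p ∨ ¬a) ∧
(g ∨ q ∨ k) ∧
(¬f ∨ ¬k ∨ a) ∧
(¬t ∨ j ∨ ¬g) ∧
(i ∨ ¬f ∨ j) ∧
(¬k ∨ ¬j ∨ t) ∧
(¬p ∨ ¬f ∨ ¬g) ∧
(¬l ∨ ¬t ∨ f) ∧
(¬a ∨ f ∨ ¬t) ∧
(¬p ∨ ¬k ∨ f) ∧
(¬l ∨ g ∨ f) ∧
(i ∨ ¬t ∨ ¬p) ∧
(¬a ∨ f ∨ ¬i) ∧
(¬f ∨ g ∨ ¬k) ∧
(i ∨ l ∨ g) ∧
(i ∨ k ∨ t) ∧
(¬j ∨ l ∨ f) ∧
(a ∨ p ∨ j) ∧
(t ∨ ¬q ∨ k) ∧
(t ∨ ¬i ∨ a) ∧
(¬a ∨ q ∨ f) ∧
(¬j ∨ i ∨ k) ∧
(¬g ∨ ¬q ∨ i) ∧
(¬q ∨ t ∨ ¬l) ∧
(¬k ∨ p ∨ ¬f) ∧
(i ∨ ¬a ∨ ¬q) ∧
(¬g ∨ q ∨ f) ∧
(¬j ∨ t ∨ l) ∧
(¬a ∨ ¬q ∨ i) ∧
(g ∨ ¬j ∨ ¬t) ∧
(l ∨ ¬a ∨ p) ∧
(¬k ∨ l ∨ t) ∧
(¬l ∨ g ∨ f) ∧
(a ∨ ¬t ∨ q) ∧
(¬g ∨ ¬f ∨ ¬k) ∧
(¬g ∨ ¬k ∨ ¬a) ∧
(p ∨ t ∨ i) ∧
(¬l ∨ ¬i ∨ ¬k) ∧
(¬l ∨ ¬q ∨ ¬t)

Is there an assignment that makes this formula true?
No

No, the formula is not satisfiable.

No assignment of truth values to the variables can make all 60 clauses true simultaneously.

The formula is UNSAT (unsatisfiable).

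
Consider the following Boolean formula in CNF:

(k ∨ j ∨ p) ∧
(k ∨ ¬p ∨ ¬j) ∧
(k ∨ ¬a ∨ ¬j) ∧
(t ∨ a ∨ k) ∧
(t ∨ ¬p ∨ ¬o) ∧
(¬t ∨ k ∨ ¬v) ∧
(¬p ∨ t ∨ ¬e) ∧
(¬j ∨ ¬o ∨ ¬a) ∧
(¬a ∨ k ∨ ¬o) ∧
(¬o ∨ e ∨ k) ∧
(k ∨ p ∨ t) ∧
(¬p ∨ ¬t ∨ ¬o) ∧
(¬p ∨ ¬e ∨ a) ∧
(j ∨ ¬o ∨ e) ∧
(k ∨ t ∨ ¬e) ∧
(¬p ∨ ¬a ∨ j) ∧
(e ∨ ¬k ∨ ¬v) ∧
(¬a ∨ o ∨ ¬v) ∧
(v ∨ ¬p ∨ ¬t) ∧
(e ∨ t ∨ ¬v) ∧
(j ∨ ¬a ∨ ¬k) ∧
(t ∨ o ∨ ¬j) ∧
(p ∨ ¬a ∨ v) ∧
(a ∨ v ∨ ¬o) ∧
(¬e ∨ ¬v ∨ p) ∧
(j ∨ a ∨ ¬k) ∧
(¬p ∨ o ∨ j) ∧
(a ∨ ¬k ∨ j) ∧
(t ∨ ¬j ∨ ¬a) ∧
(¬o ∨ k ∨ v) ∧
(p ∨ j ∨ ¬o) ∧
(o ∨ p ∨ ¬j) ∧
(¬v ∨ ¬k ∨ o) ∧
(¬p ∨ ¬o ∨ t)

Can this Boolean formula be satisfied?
No

No, the formula is not satisfiable.

No assignment of truth values to the variables can make all 34 clauses true simultaneously.

The formula is UNSAT (unsatisfiable).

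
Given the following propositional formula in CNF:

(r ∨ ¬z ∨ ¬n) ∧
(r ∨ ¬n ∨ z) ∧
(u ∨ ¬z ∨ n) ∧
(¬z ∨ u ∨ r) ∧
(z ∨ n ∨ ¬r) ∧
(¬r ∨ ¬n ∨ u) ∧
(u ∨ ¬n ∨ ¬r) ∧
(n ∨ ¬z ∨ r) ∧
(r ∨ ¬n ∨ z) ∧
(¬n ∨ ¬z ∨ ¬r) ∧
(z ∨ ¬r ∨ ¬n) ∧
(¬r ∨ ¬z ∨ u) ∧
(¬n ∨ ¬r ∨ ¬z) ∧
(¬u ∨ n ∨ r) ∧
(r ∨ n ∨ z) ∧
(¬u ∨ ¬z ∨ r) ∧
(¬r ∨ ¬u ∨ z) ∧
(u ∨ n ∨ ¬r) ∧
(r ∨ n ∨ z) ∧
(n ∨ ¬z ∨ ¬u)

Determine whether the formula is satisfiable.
No

No, the formula is not satisfiable.

No assignment of truth values to the variables can make all 20 clauses true simultaneously.

The formula is UNSAT (unsatisfiable).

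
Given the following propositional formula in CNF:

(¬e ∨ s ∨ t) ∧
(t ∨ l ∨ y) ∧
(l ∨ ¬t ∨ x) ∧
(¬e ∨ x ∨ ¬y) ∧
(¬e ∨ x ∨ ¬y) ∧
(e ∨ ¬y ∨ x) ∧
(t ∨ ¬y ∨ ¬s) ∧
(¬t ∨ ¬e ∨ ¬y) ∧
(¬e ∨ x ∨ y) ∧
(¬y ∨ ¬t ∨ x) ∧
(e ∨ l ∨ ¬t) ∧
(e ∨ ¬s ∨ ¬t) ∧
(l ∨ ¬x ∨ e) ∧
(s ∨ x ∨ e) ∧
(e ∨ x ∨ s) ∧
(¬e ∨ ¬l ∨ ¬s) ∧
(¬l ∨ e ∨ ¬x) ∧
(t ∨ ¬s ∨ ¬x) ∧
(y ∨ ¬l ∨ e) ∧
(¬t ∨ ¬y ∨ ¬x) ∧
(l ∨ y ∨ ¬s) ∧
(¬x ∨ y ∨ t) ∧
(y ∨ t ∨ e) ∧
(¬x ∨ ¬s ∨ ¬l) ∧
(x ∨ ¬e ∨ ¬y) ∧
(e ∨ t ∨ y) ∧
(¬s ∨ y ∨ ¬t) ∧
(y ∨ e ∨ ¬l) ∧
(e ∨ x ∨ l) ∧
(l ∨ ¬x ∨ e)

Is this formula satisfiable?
Yes

Yes, the formula is satisfiable.

One satisfying assignment is: e=True, t=True, y=False, s=False, x=True, l=False

Verification: With this assignment, all 30 clauses evaluate to true.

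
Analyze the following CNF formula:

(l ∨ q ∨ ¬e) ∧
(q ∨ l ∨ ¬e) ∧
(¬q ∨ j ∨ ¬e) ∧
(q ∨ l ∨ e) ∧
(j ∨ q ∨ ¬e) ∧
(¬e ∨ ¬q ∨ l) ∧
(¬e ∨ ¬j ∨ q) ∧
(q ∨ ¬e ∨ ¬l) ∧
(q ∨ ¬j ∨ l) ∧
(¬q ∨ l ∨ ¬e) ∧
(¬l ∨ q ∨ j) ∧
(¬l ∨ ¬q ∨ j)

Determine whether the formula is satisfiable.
Yes

Yes, the formula is satisfiable.

One satisfying assignment is: q=True, e=False, l=False, j=False

Verification: With this assignment, all 12 clauses evaluate to true.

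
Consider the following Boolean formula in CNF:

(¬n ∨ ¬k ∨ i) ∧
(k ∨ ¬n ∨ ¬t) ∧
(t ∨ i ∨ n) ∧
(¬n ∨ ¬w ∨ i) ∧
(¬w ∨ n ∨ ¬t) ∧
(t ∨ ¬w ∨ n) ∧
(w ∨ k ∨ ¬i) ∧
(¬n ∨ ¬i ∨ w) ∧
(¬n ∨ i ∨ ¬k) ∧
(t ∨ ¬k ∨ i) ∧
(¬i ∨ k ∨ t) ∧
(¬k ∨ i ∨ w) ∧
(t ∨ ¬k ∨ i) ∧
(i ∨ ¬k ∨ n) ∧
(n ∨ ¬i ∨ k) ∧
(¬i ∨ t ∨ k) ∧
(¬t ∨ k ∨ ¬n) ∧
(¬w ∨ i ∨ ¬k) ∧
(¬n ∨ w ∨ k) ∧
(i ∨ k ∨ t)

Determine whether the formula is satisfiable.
Yes

Yes, the formula is satisfiable.

One satisfying assignment is: n=False, k=True, i=True, w=False, t=False

Verification: With this assignment, all 20 clauses evaluate to true.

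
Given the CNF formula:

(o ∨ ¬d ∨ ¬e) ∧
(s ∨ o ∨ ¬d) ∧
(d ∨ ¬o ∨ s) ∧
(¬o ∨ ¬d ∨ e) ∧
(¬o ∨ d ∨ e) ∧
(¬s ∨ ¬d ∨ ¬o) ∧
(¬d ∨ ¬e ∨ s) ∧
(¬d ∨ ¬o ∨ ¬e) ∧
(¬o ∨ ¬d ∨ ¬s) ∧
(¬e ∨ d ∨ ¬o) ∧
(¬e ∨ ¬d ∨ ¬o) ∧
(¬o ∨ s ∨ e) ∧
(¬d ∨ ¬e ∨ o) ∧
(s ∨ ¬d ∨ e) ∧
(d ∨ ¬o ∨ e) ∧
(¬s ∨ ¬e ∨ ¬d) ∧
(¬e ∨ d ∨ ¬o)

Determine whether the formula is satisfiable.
Yes

Yes, the formula is satisfiable.

One satisfying assignment is: o=False, e=False, d=False, s=False

Verification: With this assignment, all 17 clauses evaluate to true.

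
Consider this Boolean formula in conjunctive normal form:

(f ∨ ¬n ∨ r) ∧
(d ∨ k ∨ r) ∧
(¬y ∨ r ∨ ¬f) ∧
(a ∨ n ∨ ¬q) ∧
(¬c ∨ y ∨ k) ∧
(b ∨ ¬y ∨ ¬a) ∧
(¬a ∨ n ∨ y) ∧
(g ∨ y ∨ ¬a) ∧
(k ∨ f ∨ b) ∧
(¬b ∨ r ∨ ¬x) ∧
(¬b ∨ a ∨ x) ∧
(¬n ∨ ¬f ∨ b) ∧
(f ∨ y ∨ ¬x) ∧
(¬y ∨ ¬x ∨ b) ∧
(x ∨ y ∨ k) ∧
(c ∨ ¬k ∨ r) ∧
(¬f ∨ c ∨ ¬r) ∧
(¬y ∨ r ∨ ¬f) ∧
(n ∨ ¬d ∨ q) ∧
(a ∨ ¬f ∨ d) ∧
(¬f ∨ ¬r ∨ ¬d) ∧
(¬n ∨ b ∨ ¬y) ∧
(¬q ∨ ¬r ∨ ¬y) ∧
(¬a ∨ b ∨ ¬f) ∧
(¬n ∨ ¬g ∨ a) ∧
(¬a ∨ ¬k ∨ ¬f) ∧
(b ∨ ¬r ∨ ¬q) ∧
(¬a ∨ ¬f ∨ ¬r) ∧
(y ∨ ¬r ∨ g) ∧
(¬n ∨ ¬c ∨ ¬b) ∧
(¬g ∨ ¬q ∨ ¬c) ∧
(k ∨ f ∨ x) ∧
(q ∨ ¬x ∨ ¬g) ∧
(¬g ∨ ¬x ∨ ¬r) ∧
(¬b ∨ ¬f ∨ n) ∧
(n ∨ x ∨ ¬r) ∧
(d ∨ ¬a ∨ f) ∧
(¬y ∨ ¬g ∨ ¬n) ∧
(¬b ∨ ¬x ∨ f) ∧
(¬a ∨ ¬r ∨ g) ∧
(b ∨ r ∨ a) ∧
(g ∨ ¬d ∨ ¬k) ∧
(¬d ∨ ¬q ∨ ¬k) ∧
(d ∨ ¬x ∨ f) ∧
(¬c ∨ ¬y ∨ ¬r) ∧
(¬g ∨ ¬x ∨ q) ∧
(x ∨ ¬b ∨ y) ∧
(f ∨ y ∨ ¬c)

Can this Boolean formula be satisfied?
Yes

Yes, the formula is satisfiable.

One satisfying assignment is: y=False, r=True, x=False, b=False, n=True, a=True, d=True, k=True, f=False, q=False, g=True, c=False

Verification: With this assignment, all 48 clauses evaluate to true.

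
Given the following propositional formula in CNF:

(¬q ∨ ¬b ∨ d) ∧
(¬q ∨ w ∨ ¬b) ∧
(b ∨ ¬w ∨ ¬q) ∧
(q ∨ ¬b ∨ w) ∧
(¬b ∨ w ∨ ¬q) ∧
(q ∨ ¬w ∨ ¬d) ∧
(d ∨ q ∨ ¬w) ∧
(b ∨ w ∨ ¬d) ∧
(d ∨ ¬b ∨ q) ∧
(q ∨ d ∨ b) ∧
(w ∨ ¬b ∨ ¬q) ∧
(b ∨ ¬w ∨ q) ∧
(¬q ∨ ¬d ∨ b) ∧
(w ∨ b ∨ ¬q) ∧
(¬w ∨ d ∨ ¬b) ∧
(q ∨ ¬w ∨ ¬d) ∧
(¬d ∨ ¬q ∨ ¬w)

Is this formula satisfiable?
No

No, the formula is not satisfiable.

No assignment of truth values to the variables can make all 17 clauses true simultaneously.

The formula is UNSAT (unsatisfiable).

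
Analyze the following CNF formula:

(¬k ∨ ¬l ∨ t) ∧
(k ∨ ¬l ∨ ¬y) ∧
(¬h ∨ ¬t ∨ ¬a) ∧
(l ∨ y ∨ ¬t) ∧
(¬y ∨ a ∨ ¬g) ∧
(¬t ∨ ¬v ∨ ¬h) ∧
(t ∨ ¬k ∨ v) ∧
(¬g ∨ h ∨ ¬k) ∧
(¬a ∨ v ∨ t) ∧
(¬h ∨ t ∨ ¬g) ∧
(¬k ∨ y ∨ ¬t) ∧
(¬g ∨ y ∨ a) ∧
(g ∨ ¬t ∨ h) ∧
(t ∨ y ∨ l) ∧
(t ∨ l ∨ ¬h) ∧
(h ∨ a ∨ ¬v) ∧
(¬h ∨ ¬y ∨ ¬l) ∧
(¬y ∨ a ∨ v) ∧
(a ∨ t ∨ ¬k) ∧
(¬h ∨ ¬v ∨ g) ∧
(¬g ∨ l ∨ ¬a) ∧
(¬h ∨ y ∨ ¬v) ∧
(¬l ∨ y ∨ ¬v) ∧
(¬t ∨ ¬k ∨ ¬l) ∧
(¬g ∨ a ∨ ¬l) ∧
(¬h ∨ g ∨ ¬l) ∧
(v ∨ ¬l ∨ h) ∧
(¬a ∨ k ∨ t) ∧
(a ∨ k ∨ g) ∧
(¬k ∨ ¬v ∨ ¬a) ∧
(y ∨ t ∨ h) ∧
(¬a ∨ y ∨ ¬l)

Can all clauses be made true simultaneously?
No

No, the formula is not satisfiable.

No assignment of truth values to the variables can make all 32 clauses true simultaneously.

The formula is UNSAT (unsatisfiable).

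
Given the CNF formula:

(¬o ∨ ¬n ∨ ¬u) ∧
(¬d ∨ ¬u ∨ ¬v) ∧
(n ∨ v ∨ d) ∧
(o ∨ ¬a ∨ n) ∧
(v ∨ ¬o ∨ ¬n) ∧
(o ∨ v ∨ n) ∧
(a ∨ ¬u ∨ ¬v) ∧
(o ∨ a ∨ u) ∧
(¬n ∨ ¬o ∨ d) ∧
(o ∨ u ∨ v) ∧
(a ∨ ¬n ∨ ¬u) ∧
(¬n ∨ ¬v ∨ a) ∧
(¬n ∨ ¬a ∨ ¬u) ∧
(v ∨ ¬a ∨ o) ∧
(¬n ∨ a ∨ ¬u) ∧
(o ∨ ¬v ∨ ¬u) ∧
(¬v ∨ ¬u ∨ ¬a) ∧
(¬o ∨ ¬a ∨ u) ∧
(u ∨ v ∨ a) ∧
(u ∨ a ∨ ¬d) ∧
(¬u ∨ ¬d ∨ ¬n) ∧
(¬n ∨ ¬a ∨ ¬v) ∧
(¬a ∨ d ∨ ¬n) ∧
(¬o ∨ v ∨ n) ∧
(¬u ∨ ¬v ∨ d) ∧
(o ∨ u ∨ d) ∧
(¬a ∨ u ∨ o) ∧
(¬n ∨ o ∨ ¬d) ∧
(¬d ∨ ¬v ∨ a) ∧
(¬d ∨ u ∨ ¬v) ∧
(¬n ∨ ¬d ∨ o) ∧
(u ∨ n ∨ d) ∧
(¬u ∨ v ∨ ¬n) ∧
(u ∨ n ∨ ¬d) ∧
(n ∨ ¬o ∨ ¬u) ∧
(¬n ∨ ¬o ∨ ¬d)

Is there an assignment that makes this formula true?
No

No, the formula is not satisfiable.

No assignment of truth values to the variables can make all 36 clauses true simultaneously.

The formula is UNSAT (unsatisfiable).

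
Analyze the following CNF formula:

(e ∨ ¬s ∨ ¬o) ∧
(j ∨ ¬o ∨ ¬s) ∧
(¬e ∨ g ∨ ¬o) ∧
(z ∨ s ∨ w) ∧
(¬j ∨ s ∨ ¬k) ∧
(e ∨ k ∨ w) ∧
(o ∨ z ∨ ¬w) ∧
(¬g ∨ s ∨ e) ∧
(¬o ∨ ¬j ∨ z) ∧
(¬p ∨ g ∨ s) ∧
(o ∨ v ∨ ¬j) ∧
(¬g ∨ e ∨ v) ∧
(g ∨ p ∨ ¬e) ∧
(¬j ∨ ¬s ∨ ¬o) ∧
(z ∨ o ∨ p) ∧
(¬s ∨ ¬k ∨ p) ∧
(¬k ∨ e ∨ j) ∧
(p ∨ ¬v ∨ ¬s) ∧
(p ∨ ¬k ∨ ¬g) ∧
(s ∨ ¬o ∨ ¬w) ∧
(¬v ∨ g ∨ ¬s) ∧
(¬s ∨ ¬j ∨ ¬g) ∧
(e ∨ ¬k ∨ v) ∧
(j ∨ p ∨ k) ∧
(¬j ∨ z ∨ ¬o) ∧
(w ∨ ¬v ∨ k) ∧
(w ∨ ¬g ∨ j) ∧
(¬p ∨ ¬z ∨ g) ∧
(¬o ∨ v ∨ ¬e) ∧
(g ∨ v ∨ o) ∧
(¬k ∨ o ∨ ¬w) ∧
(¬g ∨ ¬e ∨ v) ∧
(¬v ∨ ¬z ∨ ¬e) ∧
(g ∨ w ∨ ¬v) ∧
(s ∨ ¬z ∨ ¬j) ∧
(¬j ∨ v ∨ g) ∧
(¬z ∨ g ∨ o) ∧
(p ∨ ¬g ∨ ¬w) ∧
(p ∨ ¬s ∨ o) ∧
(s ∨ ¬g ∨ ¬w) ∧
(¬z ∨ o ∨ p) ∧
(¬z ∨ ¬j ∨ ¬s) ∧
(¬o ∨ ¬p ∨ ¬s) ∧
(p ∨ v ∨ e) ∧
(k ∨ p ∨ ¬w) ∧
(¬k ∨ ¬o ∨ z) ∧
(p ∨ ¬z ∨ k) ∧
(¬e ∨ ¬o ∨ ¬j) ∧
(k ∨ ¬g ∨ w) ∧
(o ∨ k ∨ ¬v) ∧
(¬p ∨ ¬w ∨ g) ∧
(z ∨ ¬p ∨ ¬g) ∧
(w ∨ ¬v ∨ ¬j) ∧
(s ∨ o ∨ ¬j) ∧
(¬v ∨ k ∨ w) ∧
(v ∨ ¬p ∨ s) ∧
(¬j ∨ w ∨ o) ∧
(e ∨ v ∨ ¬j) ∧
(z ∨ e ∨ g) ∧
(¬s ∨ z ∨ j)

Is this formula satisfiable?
No

No, the formula is not satisfiable.

No assignment of truth values to the variables can make all 60 clauses true simultaneously.

The formula is UNSAT (unsatisfiable).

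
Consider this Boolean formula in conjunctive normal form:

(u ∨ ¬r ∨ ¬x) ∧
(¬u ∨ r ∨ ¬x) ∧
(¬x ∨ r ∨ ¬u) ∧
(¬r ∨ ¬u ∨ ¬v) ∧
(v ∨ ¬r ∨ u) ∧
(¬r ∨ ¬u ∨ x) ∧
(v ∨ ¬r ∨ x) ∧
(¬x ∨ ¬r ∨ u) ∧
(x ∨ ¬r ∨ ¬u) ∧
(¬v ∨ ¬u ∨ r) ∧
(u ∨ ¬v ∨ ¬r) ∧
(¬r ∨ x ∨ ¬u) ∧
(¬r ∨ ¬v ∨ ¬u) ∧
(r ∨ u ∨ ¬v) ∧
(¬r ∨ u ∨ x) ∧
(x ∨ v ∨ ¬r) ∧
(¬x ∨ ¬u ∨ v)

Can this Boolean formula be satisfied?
Yes

Yes, the formula is satisfiable.

One satisfying assignment is: x=False, v=False, u=False, r=False

Verification: With this assignment, all 17 clauses evaluate to true.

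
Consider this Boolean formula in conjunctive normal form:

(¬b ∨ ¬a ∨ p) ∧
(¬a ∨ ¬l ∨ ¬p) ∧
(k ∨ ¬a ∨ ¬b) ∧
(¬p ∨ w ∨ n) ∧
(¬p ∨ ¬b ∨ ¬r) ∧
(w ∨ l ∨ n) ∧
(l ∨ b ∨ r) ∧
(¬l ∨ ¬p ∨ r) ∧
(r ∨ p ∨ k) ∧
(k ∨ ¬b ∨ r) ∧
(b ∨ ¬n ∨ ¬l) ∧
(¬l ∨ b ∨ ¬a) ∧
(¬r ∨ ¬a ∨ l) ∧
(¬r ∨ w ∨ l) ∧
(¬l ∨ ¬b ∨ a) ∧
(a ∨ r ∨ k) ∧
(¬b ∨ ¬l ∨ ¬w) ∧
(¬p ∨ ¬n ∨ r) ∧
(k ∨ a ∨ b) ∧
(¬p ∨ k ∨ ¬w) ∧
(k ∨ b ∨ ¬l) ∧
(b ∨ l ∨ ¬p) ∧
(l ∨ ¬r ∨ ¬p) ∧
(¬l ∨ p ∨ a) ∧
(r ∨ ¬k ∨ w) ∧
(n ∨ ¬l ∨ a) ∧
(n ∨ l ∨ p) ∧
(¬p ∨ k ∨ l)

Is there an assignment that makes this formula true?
Yes

Yes, the formula is satisfiable.

One satisfying assignment is: l=False, n=False, k=True, w=True, r=False, a=False, p=True, b=True

Verification: With this assignment, all 28 clauses evaluate to true.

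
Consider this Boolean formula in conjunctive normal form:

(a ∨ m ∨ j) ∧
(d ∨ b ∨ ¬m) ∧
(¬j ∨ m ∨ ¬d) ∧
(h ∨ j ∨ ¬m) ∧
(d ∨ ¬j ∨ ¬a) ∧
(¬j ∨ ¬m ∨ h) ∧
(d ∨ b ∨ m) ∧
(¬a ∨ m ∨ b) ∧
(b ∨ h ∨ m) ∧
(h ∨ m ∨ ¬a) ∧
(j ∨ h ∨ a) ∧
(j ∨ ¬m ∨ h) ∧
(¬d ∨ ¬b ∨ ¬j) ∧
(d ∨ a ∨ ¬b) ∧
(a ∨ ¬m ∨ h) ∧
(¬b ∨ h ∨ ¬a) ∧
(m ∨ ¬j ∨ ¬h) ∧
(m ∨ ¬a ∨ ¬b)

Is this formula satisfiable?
Yes

Yes, the formula is satisfiable.

One satisfying assignment is: b=False, d=True, a=True, h=True, m=True, j=False

Verification: With this assignment, all 18 clauses evaluate to true.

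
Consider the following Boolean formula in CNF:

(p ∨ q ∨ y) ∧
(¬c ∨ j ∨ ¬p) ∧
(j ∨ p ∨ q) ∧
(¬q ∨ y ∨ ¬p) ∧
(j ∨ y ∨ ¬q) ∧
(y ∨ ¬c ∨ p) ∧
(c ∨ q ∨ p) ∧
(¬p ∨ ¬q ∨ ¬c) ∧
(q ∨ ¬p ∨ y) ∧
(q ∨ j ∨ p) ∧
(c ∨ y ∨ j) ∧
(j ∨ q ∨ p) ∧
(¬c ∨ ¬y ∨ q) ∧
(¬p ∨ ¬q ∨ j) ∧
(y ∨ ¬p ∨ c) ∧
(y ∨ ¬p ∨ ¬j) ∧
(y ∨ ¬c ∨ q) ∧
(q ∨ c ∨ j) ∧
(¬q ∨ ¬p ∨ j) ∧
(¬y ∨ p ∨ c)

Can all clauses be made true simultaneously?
Yes

Yes, the formula is satisfiable.

One satisfying assignment is: j=True, p=False, q=True, c=False, y=False

Verification: With this assignment, all 20 clauses evaluate to true.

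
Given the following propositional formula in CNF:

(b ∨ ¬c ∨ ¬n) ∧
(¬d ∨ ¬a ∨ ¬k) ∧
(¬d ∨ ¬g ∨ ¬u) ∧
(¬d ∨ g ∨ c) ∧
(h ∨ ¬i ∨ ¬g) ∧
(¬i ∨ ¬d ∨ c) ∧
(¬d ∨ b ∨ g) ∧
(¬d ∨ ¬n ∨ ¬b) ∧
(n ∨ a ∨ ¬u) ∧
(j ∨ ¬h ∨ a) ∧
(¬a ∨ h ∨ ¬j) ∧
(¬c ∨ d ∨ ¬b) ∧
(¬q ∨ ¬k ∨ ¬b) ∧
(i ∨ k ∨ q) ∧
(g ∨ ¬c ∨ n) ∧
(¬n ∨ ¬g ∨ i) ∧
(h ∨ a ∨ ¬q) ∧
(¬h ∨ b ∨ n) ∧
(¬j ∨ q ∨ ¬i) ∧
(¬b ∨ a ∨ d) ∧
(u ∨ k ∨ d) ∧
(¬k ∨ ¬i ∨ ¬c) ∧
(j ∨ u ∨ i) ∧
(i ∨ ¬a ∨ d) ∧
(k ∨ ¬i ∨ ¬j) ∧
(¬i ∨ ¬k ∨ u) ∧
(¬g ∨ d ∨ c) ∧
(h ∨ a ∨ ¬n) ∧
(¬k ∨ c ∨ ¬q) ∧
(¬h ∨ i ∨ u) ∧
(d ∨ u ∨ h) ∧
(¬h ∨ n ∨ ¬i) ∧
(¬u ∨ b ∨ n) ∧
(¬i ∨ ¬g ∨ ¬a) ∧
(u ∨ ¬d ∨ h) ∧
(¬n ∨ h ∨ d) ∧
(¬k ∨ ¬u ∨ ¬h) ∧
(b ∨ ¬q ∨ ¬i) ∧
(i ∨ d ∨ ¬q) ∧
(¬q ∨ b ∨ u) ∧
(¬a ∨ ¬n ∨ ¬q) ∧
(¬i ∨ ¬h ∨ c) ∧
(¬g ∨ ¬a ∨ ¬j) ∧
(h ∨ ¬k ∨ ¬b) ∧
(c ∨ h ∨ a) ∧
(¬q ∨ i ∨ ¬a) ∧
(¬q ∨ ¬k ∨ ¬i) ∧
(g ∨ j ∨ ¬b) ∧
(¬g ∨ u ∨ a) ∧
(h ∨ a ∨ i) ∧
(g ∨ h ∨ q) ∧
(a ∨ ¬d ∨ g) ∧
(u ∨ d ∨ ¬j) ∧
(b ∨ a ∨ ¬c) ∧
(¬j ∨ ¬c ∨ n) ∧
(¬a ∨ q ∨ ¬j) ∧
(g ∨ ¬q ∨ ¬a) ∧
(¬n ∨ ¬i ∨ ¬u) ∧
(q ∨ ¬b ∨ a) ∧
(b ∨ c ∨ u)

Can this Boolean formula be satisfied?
No

No, the formula is not satisfiable.

No assignment of truth values to the variables can make all 60 clauses true simultaneously.

The formula is UNSAT (unsatisfiable).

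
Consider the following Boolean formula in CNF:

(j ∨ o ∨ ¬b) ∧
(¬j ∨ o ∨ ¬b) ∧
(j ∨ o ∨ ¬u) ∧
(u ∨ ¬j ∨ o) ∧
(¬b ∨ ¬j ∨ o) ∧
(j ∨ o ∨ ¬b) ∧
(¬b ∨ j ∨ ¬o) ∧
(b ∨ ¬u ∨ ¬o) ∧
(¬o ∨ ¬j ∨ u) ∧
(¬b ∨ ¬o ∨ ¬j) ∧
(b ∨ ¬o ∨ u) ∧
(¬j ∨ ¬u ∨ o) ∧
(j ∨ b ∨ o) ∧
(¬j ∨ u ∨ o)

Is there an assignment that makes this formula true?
No

No, the formula is not satisfiable.

No assignment of truth values to the variables can make all 14 clauses true simultaneously.

The formula is UNSAT (unsatisfiable).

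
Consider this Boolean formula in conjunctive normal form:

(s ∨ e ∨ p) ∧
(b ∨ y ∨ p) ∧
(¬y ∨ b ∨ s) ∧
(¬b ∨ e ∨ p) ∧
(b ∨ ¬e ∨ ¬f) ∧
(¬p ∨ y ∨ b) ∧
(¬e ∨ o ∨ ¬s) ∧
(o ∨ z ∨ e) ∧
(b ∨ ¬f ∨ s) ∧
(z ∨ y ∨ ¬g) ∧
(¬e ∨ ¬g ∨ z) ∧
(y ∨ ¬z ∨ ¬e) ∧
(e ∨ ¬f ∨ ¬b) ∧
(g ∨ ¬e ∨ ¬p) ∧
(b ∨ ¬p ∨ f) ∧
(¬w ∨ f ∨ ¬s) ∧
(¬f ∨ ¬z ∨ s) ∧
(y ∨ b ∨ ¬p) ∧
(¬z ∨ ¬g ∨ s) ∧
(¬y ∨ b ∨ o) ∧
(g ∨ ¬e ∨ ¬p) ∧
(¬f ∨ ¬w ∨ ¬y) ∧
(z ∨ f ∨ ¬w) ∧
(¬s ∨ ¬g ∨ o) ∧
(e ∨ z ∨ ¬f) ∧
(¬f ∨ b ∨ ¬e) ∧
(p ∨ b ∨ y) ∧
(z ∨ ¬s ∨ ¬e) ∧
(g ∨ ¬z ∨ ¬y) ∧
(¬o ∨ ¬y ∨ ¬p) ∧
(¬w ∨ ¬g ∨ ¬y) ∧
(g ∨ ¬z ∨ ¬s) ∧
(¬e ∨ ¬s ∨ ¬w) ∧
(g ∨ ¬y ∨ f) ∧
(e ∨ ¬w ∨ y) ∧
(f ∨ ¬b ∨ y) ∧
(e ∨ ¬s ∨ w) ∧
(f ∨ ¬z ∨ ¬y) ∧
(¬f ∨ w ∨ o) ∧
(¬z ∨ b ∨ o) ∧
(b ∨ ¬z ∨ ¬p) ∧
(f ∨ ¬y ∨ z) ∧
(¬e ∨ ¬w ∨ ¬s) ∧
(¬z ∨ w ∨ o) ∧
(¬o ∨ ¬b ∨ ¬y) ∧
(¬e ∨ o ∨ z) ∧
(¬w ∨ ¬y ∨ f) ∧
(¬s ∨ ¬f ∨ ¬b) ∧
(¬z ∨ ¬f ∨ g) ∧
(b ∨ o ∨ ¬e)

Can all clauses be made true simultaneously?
Yes

Yes, the formula is satisfiable.

One satisfying assignment is: s=False, g=False, z=False, p=False, o=True, y=False, e=True, f=True, b=True, w=True

Verification: With this assignment, all 50 clauses evaluate to true.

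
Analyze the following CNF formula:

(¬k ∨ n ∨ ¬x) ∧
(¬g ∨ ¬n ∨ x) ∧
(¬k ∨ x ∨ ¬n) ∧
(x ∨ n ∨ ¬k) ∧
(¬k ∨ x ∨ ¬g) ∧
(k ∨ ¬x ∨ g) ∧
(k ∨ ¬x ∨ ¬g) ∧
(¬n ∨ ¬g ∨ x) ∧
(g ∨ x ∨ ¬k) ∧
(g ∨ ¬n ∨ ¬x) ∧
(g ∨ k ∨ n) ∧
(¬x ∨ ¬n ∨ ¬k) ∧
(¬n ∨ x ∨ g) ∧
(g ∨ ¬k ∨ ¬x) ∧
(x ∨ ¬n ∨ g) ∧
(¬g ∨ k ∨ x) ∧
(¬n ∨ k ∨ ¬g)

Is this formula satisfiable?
No

No, the formula is not satisfiable.

No assignment of truth values to the variables can make all 17 clauses true simultaneously.

The formula is UNSAT (unsatisfiable).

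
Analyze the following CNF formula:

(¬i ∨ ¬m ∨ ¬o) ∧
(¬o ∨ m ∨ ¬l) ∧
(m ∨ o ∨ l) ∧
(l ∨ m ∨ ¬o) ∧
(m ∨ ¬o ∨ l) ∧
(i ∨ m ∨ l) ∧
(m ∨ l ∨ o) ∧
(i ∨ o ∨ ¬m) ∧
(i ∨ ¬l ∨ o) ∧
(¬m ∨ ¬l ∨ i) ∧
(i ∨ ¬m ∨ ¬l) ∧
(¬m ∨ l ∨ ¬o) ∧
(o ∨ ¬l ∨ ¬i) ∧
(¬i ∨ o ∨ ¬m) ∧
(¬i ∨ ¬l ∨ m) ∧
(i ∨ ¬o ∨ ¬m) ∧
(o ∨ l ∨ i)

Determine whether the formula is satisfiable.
No

No, the formula is not satisfiable.

No assignment of truth values to the variables can make all 17 clauses true simultaneously.

The formula is UNSAT (unsatisfiable).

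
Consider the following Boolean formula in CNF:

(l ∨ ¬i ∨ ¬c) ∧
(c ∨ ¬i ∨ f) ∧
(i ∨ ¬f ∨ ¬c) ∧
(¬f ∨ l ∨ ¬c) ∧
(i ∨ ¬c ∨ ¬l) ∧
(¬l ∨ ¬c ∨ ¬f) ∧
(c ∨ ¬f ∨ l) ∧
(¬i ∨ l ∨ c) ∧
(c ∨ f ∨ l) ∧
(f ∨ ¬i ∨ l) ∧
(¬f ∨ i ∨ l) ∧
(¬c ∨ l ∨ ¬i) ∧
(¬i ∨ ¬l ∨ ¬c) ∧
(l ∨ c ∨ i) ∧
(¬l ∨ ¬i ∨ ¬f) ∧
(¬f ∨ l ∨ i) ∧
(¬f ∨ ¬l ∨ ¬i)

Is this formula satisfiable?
Yes

Yes, the formula is satisfiable.

One satisfying assignment is: i=False, l=True, f=False, c=False

Verification: With this assignment, all 17 clauses evaluate to true.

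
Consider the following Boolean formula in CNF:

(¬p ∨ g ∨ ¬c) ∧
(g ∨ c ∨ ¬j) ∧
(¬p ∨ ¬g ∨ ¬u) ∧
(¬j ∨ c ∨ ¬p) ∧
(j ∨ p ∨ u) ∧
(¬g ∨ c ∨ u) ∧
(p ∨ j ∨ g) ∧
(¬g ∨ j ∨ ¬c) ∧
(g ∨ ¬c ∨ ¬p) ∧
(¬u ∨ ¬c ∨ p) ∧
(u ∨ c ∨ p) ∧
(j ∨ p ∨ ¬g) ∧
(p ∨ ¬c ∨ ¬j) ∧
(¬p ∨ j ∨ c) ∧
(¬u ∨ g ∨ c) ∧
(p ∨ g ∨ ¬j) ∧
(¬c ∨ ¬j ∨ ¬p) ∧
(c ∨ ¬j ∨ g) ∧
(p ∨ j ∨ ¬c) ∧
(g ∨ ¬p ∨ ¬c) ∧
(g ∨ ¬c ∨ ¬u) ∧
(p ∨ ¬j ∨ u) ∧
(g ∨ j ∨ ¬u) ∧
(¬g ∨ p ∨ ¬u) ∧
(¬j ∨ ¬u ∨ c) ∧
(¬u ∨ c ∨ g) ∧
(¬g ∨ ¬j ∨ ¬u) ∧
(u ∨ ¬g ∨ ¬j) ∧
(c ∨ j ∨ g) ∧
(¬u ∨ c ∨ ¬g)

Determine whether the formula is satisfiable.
No

No, the formula is not satisfiable.

No assignment of truth values to the variables can make all 30 clauses true simultaneously.

The formula is UNSAT (unsatisfiable).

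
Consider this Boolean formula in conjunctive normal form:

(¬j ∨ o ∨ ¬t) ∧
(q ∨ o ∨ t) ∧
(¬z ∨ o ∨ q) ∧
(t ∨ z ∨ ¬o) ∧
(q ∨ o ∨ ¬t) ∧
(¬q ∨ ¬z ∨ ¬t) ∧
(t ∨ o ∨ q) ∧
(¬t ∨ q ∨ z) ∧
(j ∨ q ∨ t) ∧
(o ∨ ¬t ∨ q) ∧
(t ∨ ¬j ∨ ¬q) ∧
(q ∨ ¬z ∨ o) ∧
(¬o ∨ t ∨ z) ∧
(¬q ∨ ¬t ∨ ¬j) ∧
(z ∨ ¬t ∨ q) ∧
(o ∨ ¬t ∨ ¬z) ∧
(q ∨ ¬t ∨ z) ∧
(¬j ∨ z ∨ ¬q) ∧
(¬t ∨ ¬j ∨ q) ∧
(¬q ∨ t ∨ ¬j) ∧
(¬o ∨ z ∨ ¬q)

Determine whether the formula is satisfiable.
Yes

Yes, the formula is satisfiable.

One satisfying assignment is: q=True, t=False, o=False, z=False, j=False

Verification: With this assignment, all 21 clauses evaluate to true.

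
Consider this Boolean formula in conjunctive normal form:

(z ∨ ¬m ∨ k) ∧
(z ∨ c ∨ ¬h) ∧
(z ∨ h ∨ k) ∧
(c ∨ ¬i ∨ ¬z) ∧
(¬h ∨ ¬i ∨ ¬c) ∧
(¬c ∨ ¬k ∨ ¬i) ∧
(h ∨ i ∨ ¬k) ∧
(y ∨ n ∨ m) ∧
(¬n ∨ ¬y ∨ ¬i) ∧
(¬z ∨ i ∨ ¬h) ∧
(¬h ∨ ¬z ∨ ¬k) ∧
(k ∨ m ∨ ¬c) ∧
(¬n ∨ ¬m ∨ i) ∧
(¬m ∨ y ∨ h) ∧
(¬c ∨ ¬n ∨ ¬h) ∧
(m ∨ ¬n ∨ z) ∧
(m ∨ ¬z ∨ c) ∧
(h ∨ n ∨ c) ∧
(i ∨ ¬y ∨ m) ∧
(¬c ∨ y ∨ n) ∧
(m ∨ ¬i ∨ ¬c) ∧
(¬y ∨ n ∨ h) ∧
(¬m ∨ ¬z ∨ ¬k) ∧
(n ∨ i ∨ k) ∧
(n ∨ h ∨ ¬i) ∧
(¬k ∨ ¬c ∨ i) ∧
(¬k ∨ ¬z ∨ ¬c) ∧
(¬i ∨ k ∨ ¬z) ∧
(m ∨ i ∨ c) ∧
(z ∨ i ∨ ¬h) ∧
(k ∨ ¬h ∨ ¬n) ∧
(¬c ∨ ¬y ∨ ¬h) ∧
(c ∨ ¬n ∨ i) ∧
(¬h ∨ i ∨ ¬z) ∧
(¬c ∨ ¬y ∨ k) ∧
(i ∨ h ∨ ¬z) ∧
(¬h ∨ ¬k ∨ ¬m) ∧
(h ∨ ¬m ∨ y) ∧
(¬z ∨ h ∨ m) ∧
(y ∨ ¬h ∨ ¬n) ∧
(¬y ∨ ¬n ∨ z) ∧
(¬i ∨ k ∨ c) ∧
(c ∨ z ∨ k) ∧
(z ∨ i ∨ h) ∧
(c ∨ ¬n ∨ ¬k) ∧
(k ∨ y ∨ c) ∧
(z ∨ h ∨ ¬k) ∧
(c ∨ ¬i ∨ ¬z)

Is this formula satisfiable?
No

No, the formula is not satisfiable.

No assignment of truth values to the variables can make all 48 clauses true simultaneously.

The formula is UNSAT (unsatisfiable).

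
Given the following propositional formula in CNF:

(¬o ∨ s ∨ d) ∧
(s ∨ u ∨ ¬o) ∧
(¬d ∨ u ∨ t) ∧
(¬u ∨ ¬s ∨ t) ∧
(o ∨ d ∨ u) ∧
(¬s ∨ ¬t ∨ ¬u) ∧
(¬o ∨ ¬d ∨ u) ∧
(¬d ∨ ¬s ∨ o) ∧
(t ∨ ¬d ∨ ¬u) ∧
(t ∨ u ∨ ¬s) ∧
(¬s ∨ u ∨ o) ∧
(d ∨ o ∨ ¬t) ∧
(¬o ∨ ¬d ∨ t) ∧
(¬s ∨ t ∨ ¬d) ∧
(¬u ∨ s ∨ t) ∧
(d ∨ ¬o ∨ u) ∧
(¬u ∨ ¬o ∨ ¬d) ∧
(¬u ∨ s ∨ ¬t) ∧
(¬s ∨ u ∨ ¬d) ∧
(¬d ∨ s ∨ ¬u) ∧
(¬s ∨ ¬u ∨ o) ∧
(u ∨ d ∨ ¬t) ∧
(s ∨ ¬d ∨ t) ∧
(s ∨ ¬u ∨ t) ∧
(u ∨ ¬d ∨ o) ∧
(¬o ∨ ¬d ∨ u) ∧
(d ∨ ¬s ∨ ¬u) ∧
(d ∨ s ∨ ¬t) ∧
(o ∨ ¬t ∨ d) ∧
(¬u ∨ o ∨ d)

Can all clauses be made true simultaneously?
No

No, the formula is not satisfiable.

No assignment of truth values to the variables can make all 30 clauses true simultaneously.

The formula is UNSAT (unsatisfiable).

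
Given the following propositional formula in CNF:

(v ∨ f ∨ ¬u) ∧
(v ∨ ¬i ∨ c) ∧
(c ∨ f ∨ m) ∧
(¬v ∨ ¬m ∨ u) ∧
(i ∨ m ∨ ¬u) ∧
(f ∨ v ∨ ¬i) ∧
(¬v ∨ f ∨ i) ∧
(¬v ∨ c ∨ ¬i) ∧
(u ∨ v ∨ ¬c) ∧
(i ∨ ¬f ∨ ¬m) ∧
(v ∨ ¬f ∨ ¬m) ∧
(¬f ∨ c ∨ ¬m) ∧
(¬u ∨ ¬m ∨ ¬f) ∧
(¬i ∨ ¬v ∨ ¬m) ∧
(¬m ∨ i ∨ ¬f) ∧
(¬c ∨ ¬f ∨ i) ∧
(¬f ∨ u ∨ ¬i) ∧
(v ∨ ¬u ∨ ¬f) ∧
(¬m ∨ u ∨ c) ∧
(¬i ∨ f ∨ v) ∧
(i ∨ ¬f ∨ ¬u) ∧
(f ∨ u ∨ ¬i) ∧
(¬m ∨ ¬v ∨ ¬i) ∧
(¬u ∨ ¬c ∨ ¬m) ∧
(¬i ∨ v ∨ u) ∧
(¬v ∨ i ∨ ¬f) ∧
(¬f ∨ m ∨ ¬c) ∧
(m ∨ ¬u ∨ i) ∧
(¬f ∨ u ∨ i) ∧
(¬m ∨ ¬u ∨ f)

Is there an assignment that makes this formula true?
Yes

Yes, the formula is satisfiable.

One satisfying assignment is: m=False, f=False, v=True, u=True, i=True, c=True

Verification: With this assignment, all 30 clauses evaluate to true.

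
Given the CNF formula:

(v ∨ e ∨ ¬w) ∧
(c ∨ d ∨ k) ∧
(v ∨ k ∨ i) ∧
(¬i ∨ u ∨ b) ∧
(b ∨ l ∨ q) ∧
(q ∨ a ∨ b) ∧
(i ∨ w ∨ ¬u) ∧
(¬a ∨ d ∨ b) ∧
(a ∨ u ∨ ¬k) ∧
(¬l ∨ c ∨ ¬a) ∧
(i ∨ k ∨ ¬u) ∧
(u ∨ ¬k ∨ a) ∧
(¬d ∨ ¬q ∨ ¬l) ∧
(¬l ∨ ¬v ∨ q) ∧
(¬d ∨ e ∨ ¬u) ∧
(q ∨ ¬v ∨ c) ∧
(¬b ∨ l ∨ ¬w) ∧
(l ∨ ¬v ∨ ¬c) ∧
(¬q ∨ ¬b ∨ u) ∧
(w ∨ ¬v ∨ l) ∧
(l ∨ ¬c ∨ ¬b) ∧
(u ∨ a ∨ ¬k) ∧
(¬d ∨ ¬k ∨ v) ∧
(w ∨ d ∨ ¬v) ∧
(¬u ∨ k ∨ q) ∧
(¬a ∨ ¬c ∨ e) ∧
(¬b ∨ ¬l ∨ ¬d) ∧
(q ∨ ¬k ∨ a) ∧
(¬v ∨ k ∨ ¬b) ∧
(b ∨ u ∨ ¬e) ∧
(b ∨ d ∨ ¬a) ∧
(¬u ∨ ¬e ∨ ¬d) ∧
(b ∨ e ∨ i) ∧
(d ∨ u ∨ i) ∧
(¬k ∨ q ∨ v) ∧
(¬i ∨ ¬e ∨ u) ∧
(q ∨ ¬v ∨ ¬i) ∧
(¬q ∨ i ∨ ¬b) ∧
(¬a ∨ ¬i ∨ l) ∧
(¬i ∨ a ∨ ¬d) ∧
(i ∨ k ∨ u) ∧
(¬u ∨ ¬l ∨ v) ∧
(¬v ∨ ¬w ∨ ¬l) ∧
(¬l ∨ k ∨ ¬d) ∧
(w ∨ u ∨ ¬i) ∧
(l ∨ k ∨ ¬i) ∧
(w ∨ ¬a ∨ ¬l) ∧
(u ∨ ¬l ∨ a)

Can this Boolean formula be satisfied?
Yes

Yes, the formula is satisfiable.

One satisfying assignment is: k=True, d=False, u=True, c=False, q=True, v=True, l=False, e=False, w=True, a=False, i=True, b=False

Verification: With this assignment, all 48 clauses evaluate to true.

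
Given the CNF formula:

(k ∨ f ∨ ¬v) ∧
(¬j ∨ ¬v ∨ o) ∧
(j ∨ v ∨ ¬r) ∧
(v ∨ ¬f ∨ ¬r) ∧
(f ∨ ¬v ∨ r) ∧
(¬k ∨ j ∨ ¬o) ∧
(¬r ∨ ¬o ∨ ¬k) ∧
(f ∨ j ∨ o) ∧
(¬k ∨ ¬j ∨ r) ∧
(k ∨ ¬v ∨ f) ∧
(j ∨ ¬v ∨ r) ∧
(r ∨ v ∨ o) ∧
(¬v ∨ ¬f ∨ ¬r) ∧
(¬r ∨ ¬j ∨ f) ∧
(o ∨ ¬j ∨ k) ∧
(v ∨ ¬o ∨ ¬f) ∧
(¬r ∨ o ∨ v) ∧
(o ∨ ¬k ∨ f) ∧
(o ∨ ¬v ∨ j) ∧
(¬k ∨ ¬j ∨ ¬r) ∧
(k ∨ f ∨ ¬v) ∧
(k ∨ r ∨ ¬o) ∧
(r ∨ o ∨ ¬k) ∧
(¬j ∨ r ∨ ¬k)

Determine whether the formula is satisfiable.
No

No, the formula is not satisfiable.

No assignment of truth values to the variables can make all 24 clauses true simultaneously.

The formula is UNSAT (unsatisfiable).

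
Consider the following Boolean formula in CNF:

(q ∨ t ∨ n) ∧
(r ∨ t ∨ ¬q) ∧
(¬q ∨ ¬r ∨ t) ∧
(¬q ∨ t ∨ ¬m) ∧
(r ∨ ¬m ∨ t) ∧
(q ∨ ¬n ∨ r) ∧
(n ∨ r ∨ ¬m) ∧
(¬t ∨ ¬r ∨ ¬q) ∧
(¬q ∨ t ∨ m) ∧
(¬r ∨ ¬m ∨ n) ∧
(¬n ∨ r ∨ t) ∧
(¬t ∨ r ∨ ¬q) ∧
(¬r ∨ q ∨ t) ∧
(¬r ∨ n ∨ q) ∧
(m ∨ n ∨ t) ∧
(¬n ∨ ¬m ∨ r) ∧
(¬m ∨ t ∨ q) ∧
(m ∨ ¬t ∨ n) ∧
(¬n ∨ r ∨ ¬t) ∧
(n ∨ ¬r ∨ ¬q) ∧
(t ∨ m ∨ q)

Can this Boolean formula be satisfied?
Yes

Yes, the formula is satisfiable.

One satisfying assignment is: q=False, r=True, m=False, n=True, t=True

Verification: With this assignment, all 21 clauses evaluate to true.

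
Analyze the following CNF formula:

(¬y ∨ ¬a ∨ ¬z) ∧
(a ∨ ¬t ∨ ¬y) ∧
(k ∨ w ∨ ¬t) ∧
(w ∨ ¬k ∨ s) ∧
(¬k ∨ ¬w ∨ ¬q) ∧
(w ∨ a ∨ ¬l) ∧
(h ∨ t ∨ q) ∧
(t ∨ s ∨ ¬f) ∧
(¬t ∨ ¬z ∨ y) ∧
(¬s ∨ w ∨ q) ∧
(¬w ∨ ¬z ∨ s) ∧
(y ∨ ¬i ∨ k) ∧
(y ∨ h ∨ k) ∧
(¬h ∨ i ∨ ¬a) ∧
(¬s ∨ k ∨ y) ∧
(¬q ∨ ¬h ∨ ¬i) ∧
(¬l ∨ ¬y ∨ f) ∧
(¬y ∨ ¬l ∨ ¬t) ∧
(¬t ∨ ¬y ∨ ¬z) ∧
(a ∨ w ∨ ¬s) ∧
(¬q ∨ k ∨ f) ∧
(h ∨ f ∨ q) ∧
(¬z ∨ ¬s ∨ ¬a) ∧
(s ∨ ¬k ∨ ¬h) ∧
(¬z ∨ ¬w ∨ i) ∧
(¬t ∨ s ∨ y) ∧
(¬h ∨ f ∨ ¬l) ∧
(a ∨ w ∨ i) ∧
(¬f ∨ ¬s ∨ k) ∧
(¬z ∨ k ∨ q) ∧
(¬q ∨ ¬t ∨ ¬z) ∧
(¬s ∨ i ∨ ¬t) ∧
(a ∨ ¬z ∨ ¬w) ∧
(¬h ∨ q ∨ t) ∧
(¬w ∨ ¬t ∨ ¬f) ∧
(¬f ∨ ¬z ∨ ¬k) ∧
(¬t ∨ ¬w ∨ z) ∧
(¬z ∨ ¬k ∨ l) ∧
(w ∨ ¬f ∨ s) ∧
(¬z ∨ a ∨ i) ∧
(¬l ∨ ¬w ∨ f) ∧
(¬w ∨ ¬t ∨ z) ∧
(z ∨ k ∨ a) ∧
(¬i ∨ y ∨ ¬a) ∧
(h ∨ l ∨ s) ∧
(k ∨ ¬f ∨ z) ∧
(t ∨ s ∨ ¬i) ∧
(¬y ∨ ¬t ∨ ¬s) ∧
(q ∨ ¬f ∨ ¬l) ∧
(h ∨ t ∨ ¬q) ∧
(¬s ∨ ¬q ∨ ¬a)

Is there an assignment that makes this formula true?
No

No, the formula is not satisfiable.

No assignment of truth values to the variables can make all 51 clauses true simultaneously.

The formula is UNSAT (unsatisfiable).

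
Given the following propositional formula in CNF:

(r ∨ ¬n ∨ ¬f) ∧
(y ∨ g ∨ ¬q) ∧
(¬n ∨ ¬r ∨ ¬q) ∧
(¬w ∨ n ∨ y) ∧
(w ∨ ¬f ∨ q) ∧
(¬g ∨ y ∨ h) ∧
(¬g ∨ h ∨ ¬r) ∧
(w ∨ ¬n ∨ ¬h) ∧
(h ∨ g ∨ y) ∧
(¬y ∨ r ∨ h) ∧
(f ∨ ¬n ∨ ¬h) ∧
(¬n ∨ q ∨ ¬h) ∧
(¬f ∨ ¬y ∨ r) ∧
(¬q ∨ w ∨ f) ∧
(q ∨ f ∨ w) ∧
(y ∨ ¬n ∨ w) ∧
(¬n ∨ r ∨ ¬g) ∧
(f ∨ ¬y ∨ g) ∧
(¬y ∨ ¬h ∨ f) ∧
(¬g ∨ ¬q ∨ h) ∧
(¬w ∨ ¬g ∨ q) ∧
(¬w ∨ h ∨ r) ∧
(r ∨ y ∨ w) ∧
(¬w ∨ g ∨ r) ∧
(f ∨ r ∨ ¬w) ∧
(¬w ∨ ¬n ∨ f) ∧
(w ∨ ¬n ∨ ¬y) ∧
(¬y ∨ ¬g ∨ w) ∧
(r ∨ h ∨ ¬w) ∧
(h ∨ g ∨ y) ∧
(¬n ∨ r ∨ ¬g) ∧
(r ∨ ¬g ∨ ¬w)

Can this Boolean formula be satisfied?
Yes

Yes, the formula is satisfiable.

One satisfying assignment is: y=True, f=True, r=True, g=False, n=False, w=False, q=True, h=False

Verification: With this assignment, all 32 clauses evaluate to true.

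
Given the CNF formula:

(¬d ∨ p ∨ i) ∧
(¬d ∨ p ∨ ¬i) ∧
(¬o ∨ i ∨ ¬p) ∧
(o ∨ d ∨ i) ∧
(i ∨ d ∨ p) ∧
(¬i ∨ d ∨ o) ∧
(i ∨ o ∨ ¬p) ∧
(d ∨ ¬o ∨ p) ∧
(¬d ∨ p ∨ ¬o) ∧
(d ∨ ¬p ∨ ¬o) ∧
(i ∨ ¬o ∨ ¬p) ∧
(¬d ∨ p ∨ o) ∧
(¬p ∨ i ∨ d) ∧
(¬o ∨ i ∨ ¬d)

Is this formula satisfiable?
Yes

Yes, the formula is satisfiable.

One satisfying assignment is: p=True, o=False, d=True, i=True

Verification: With this assignment, all 14 clauses evaluate to true.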